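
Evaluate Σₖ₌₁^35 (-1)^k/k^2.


S = -1 + 1/4 - 1/9 + 1/16 - 1/25 + 1/36 - 1/49 + 1/64 ± ...
= -0.8229
(Full series converges to -π²/12 ≈ -0.8225)

S_35 = -0.8229


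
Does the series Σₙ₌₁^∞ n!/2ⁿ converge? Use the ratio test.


aₙ = n!/2^n
a_{n+1}/aₙ = (n+1)!/2^(n+1) × 2^n/n!
= (n+1)/2
L = lim(n→∞) (n+1)/2 = ∞
L > 1 → series DIVERGES

Diverges (ratio test: L = ∞ > 1)


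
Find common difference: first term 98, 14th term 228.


d = (aₙ - a₁)/(n-1)
= (228 - 98)/(14-1)
= 130/13 = 10

d = 10


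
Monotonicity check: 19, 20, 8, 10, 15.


Differences: 1, -12, 2, 5
Difference at position 1 is +1 (> 0) but position 2 is -12 (< 0) — sequence both rises and falls
→ NOT monotonic

Not monotonic


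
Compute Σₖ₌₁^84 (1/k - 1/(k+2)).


Telescoping with gap 2: two head and two tail terms survive.
= (1 + 1/2) - (1/85 + 1/86)
= 3/2 - 1/85 - 1/86 = 5397/3655

Sum = 5397/3655


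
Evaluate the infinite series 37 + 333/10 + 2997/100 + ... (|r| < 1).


S∞ = a₁/(1-r) = 37/(1 - 9/10)
= 37/(1/10)
= 370

S∞ = 370


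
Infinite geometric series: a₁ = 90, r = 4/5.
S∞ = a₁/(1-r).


S∞ = a₁/(1-r) = 90/(1 - 4/5)
= 90/(1/5)
= 450

S∞ = 450


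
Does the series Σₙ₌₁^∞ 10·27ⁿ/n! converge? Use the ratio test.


aₙ = 10·27^n/n!
a_{n+1}/aₙ = 27^(n+1)/(n+1)! × n!/27^n  (constant 10 cancels)
= 27/(n+1)
L = lim(n→∞) 27/(n+1) = 0
L < 1 → series CONVERGES

Converges (ratio test: L = 0 < 1)


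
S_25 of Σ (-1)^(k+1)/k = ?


S = 1 - 1/2 + 1/3 - 1/4 + 1/5 - 1/6 + 1/7 - 1/8 ± ...
= 0.7127
(Full series converges to +ln(2) ≈ +0.6931)

S_25 = 0.7127


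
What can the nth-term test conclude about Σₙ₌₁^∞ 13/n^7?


lim(n→∞) 13/n^7 = 0
lim aₙ = 0 → nth-term test is INCONCLUSIVE
(Need other tests; this is actually a convergent p-series with p=7 > 1)

Inconclusive (lim aₙ = 0; need another test)


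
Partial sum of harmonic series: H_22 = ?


H_22 = 1/1 + 1/2 + 1/3 + ... + 1/22
= 19093197/5173168
≈ 3.6908

H_22 = 19093197/5173168 ≈ 3.6908


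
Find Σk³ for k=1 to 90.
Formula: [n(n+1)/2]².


n(n+1)/2 = 90×91/2 = 4095
Σk³ = 4095² = 16769025

Σk³ = 16769025


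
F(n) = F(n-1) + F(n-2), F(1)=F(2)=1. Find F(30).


Fibonacci sequence: 1, 1, 2, 3, 5, 8, 13, 21, 34, 55, 89, ...
F(30) = 832040

F(30) = 832040


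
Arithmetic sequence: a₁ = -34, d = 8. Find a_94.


aₙ = a₁ + (n-1)d
= -34 + (94-1)×8
= -34 + 744
= 710

a_94 = 710


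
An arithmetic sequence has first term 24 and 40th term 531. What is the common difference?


d = (aₙ - a₁)/(n-1)
= (531 - 24)/(40-1)
= 507/39 = 13

d = 13


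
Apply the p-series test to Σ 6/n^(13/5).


p-series test: Σ c/n^p converges if p > 1, diverges if p ≤ 1 (constant c > 0 doesn't affect convergence).
p = 13/5
13/5 > 1 → CONVERGES

Converges (p = 13/5 > 1)


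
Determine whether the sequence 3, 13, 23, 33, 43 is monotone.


Differences: 10, 10, 10, 10
All differences > 0 → strictly INCREASING

Monotonically increasing


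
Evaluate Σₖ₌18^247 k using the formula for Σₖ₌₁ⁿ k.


Σₖ₌18^247 k = Σₖ₌₁^247 k − Σₖ₌₁^17 k
= 247·248/2 − 17·18/2
= 30628 − 153 = 30475

Σk = 30475


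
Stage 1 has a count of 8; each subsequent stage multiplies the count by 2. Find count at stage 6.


aₙ = a₁·r^(n-1)
= 8×2^5
= 8×32
= 256

a_6 = 256


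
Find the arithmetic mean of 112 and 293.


AM = (112 + 293)/2 = 405/2 = 202.5

AM = 202.5


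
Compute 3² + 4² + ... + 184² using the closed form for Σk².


Σₖ₌3^184 k² = Σₖ₌₁^184 k² − Σₖ₌₁^2 k²
= 184·185·369/6 − 2·3·5/6
= 2093460 − 5 = 2093455

Σk² = 2093455


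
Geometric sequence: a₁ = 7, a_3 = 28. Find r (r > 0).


r^(n-1) = aₙ/a₁
r^2 = 28/7 = 4
r = 4^(1/2)
= ±2; taking r > 0 gives r = 2

r = 2


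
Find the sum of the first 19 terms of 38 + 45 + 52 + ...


aₙ = 38 + (19-1)×7 = 164
Sₙ = n(a₁+aₙ)/2 = 19×(38+164)/2
= 19×202/2 = 1919

S_19 = 1919


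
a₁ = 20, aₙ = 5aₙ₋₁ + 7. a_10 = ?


Computing step by step:
a_1 = 20
a_2 = 107
a_3 = 542
a_4 = 2717
a_5 = 13592
a_6 = 67967
a_7 = 339842
a_8 = 1699217
a_9 = 8496092
a_10 = 42480467


a_10 = 42480467


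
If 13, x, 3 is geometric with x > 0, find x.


GM = √(13×3) = √39 = 6.245

GM = 6.245


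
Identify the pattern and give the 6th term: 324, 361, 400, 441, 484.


Pattern: perfect squares: n²
Terms: 324, 361, 400, 441, 484
Next term = 529

Next term = 529


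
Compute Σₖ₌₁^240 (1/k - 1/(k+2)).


Telescoping with gap 2: two head and two tail terms survive.
= (1 + 1/2) - (1/241 + 1/242)
= 3/2 - 1/241 - 1/242 = 43500/29161

Sum = 43500/29161


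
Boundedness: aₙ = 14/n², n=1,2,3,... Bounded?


a₁ = 14, a₂ = 14/4, a₃ = 14/9, ...
0 < aₙ ≤ 14 for all n ≥ 1
The sequence IS bounded

Bounded (0 < aₙ ≤ 14)


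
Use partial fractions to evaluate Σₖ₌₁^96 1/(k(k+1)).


1/(k(k+1)) = 1/k - 1/(k+1) (partial fractions)
Telescoping: Σ = 1 - 1/97 = 96/97

Sum = 96/97


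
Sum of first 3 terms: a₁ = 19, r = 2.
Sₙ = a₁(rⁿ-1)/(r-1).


Sₙ = 19×(2^3 - 1)/(2 - 1)
= 19×(8 - 1)/1
= 19×7/1
= 133

S_3 = 133


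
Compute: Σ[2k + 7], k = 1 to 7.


Σ(2k+7) = 2·Σk + 7·n
= 2·28 + 7·7
= 56 + 49 = 105

Σ = 105


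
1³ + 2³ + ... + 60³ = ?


n(n+1)/2 = 60×61/2 = 1830
Σk³ = 1830² = 3348900

Σk³ = 3348900


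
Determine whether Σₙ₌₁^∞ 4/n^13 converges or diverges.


p-series test: Σ c/n^p converges if p > 1, diverges if p ≤ 1 (constant c > 0 doesn't affect convergence).
p = 13
13 > 1 → CONVERGES

Converges (p = 13 > 1)


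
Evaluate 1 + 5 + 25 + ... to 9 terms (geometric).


Sₙ = 1×(5^9 - 1)/(5 - 1)
= 1×(1953125 - 1)/4
= 1×1953124/4
= 488281

S_9 = 488281


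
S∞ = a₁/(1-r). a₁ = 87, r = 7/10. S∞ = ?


S∞ = a₁/(1-r) = 87/(1 - 7/10)
= 87/(3/10)
= 290

S∞ = 290


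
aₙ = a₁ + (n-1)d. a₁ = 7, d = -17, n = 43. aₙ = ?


aₙ = a₁ + (n-1)d
= 7 + (43-1)×-17
= 7 - 714
= -707

a_43 = -707


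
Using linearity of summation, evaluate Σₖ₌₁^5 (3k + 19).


Σ(3k+19) = 3·Σk + 19·n
= 3·15 + 19·5
= 45 + 95 = 140

Σ = 140


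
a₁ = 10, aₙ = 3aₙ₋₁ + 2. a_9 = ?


Computing step by step:
a_1 = 10
a_2 = 32
a_3 = 98
a_4 = 296
a_5 = 890
a_6 = 2672
a_7 = 8018
a_8 = 24056
a_9 = 72170


a_9 = 72170


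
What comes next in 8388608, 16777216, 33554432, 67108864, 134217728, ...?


Pattern: powers of 2: 2ⁿ
Terms: 8388608, 16777216, 33554432, 67108864, 134217728
Next term = 268435456

Next term = 268435456


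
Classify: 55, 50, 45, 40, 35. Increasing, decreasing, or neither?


Differences: -5, -5, -5, -5
All differences < 0 → strictly DECREASING

Monotonically decreasing


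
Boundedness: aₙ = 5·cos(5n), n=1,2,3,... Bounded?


For all n, -1 ≤ cos(5n) ≤ 1, so -5 ≤ 5·cos(5n) ≤ 5
Lower bound: -5, Upper bound: 5
The sequence IS bounded

Bounded (-5 ≤ aₙ ≤ 5)


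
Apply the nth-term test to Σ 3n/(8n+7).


lim(n→∞) 3n/(8n+7) = 3/8 = 3/8  (divide numerator and denominator by n)
lim aₙ = 3/8 ≠ 0 → series DIVERGES

Diverges (lim aₙ = 3/8 ≠ 0)


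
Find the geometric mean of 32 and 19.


GM = √(32×19) = √608 = 24.6577

GM = 24.6577


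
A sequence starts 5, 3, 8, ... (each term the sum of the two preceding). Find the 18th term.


Computing iteratively: 5, 3, 8, 11, 19, 30, 49, 79, 128, 207, 335, 542, ...
a_18 = 9726

a_18 = 9726


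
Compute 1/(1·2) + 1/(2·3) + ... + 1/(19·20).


1/(k(k+1)) = 1/k - 1/(k+1) (partial fractions)
Telescoping: Σ = 1 - 1/20 = 19/20

Sum = 19/20


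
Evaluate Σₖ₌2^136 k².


Σₖ₌2^136 k² = Σₖ₌₁^136 k² − Σₖ₌₁^1 k²
= 136·137·273/6 − 1·2·3/6
= 847756 − 1 = 847755

Σk² = 847755


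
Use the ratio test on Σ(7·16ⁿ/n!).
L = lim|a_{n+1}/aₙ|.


aₙ = 7·16^n/n!
a_{n+1}/aₙ = 16^(n+1)/(n+1)! × n!/16^n  (constant 7 cancels)
= 16/(n+1)
L = lim(n→∞) 16/(n+1) = 0
L < 1 → series CONVERGES

Converges (ratio test: L = 0 < 1)


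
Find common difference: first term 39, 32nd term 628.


d = (aₙ - a₁)/(n-1)
= (628 - 39)/(32-1)
= 589/31 = 19

d = 19


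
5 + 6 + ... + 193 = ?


Σₖ₌5^193 k = Σₖ₌₁^193 k − Σₖ₌₁^4 k
= 193·194/2 − 4·5/2
= 18721 − 10 = 18711

Σk = 18711


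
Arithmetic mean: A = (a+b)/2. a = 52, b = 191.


AM = (52 + 191)/2 = 243/2 = 121.5

AM = 121.5


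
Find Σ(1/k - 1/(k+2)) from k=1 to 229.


Telescoping with gap 2: two head and two tail terms survive.
= (1 + 1/2) - (1/230 + 1/231)
= 3/2 - 1/230 - 1/231 = 39617/26565

Sum = 39617/26565


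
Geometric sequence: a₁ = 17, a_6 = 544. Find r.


r^(n-1) = aₙ/a₁
r^5 = 544/17 = 32
r = 32^(1/5)
= 2

r = 2


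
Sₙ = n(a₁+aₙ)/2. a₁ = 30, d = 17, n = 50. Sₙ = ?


aₙ = 30 + (50-1)×17 = 863
Sₙ = n(a₁+aₙ)/2 = 50×(30+863)/2
= 50×893/2 = 22325

S_50 = 22325


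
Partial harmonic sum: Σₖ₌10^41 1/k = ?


Σₖ₌10^41 1/k = 1/10 + 1/11 + 1/12 + ... + 1/41
= 4193338427193599/2844937529085600
≈ 1.474

Sum = 4193338427193599/2844937529085600 ≈ 1.474


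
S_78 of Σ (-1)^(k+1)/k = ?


S = 1 - 1/2 + 1/3 - 1/4 + 1/5 - 1/6 + 1/7 - 1/8 ± ...
= 0.6868
(Full series converges to +ln(2) ≈ +0.6931)

S_78 = 0.6868


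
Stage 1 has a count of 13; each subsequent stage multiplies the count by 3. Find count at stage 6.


aₙ = a₁·r^(n-1)
= 13×3^5
= 13×243
= 3159

a_6 = 3159


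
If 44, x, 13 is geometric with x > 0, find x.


GM = √(44×13) = √572 = 23.9165

GM = 23.9165


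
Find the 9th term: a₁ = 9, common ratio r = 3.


aₙ = a₁·r^(n-1)
= 9×3^8
= 9×6561
= 59049

a_9 = 59049


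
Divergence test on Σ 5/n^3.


lim(n→∞) 5/n^3 = 0
lim aₙ = 0 → nth-term test is INCONCLUSIVE
(Need other tests; this is actually a convergent p-series with p=3 > 1)

Inconclusive (lim aₙ = 0; need another test)


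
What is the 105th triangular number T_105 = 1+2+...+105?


n(n+1)/2 = 105×106/2 = 11130/2 = 5565

Σk = 5565


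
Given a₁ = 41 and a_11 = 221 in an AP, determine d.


d = (aₙ - a₁)/(n-1)
= (221 - 41)/(11-1)
= 180/10 = 18

d = 18


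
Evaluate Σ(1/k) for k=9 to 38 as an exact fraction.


Σₖ₌9^38 1/k = 1/9 + 1/10 + 1/11 + ... + 1/38
= 104780081036899/69388720221600
≈ 1.51

Sum = 104780081036899/69388720221600 ≈ 1.51


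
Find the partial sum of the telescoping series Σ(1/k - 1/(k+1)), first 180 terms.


Telescoping: adjacent terms cancel.
= 1/1 - 1/181
= 1 - 1/181 = 180/181

Sum = 180/181


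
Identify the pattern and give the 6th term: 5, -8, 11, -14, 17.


Pattern: alternating sign, magnitude arithmetic (d=3)
Terms: 5, -8, 11, -14, 17
Next term = -20

Next term = -20


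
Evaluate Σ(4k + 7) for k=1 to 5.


Σ(4k+7) = 4·Σk + 7·n
= 4·15 + 7·5
= 60 + 35 = 95

Σ = 95


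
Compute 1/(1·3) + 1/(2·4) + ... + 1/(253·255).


1/(k(k+2)) = (1/2)·(1/k - 1/(k+2)) (partial fractions)
Telescoping: Σ = (1/2)·(1 + 1/2 - 1/254 - 1/255) = 48323/64770

Sum = 48323/64770


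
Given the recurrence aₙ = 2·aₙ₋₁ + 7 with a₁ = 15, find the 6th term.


Computing step by step:
a_1 = 15
a_2 = 37
a_3 = 81
a_4 = 169
a_5 = 345
a_6 = 697


a_6 = 697


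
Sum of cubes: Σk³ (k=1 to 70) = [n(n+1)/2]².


n(n+1)/2 = 70×71/2 = 2485
Σk³ = 2485² = 6175225

Σk³ = 6175225


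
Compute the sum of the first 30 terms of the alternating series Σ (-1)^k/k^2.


S = -1 + 1/4 - 1/9 + 1/16 - 1/25 + 1/36 - 1/49 + 1/64 ± ...
= -0.8219
(Full series converges to -π²/12 ≈ -0.8225)

S_30 = -0.8219


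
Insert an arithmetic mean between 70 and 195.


AM = (70 + 195)/2 = 265/2 = 132.5

AM = 132.5


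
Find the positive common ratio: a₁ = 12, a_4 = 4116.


r^(n-1) = aₙ/a₁
r^3 = 4116/12 = 343
r = 343^(1/3)
= 7

r = 7


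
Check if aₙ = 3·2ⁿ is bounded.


aₙ = 3·2ⁿ → as n→∞, aₙ→∞ (since base 2 > 1)
No finite upper bound exists
The sequence is UNBOUNDED

Unbounded (aₙ → ∞ as n → ∞)


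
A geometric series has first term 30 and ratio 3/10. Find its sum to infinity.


S∞ = a₁/(1-r) = 30/(1 - 3/10)
= 30/(7/10)
= 300/7

S∞ = 300/7


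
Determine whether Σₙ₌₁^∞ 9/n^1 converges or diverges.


p-series test: Σ c/n^p converges if p > 1, diverges if p ≤ 1 (constant c > 0 doesn't affect convergence).
p = 1
1 ≤ 1 → DIVERGES

Diverges (p = 1 ≤ 1)


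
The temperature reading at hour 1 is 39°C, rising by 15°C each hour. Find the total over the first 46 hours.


aₙ = 39 + (46-1)×15 = 714
Sₙ = n(a₁+aₙ)/2 = 46×(39+714)/2
= 46×753/2 = 17319

S_46 = 17319


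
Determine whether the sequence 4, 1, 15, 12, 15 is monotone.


Differences: -3, 14, -3, 3
Difference at position 2 is +14 (> 0) but position 1 is -3 (< 0) — sequence both rises and falls
→ NOT monotonic

Not monotonic


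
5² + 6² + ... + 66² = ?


Σₖ₌5^66 k² = Σₖ₌₁^66 k² − Σₖ₌₁^4 k²
= 66·67·133/6 − 4·5·9/6
= 98021 − 30 = 97991

Σk² = 97991


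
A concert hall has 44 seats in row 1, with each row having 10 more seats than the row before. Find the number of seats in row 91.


aₙ = a₁ + (n-1)d
= 44 + (91-1)×10
= 44 + 900
= 944

a_91 = 944


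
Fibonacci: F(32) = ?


Fibonacci sequence: 1, 1, 2, 3, 5, 8, 13, 21, 34, 55, 89, ...
F(32) = 2178309

F(32) = 2178309


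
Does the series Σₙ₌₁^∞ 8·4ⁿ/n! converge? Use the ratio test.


aₙ = 8·4^n/n!
a_{n+1}/aₙ = 4^(n+1)/(n+1)! × n!/4^n  (constant 8 cancels)
= 4/(n+1)
L = lim(n→∞) 4/(n+1) = 0
L < 1 → series CONVERGES

Converges (ratio test: L = 0 < 1)


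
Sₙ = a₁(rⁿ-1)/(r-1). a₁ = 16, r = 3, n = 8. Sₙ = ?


Sₙ = 16×(3^8 - 1)/(3 - 1)
= 16×(6561 - 1)/2
= 16×6560/2
= 52480

S_8 = 52480


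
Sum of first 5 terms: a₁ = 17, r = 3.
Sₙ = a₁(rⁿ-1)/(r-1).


Sₙ = 17×(3^5 - 1)/(3 - 1)
= 17×(243 - 1)/2
= 17×242/2
= 2057

S_5 = 2057


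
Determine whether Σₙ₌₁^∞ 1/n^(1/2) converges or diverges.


p-series test: Σ c/n^p converges if p > 1, diverges if p ≤ 1 (constant c > 0 doesn't affect convergence).
p = 1/2
1/2 ≤ 1 → DIVERGES

Diverges (p = 1/2 ≤ 1)


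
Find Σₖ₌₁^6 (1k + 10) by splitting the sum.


Σ(1k+10) = 1·Σk + 10·n
= 1·21 + 10·6
= 21 + 60 = 81

Σ = 81


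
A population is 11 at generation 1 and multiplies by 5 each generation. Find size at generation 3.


aₙ = a₁·r^(n-1)
= 11×5^2
= 11×25
= 275

a_3 = 275


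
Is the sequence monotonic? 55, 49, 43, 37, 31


Differences: -6, -6, -6, -6
All differences < 0 → strictly DECREASING

Monotonically decreasing


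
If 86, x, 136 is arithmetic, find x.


AM = (86 + 136)/2 = 222/2 = 111

AM = 111


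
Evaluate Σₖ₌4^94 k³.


Σₖ₌4^94 k³ = [94·95/2]² − [3·4/2]²
= 19936225 − 36 = 19936189

Σk³ = 19936189


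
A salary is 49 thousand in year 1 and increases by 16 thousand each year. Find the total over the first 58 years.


aₙ = 49 + (58-1)×16 = 961
Sₙ = n(a₁+aₙ)/2 = 58×(49+961)/2
= 58×1010/2 = 29290

S_58 = 29290


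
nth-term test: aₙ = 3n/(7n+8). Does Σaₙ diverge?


lim(n→∞) 3n/(7n+8) = 3/7 = 3/7  (divide numerator and denominator by n)
lim aₙ = 3/7 ≠ 0 → series DIVERGES

Diverges (lim aₙ = 3/7 ≠ 0)


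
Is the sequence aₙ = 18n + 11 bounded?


aₙ = 18n + 11 → as n→∞, aₙ→∞
No finite upper bound exists
The sequence is UNBOUNDED

Unbounded (aₙ → ∞ as n → ∞)


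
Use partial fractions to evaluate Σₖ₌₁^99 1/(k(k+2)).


1/(k(k+2)) = (1/2)·(1/k - 1/(k+2)) (partial fractions)
Telescoping: Σ = (1/2)·(1 + 1/2 - 1/100 - 1/101) = 14949/20200

Sum = 14949/20200


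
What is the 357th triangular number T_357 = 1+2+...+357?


n(n+1)/2 = 357×358/2 = 127806/2 = 63903

Σk = 63903


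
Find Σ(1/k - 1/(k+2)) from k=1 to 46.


Telescoping with gap 2: two head and two tail terms survive.
= (1 + 1/2) - (1/47 + 1/48)
= 3/2 - 1/47 - 1/48 = 3289/2256

Sum = 3289/2256


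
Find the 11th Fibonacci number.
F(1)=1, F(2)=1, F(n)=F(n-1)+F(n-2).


Fibonacci sequence: 1, 1, 2, 3, 5, 8, 13, 21, 34, 55, 89
F(11) = 89

F(11) = 89


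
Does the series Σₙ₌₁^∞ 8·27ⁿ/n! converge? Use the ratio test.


aₙ = 8·27^n/n!
a_{n+1}/aₙ = 27^(n+1)/(n+1)! × n!/27^n  (constant 8 cancels)
= 27/(n+1)
L = lim(n→∞) 27/(n+1) = 0
L < 1 → series CONVERGES

Converges (ratio test: L = 0 < 1)


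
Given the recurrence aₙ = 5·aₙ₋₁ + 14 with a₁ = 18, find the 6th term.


Computing step by step:
a_1 = 18
a_2 = 104
a_3 = 534
a_4 = 2684
a_5 = 13434
a_6 = 67184


a_6 = 67184


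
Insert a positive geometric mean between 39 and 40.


GM = √(39×40) = √1560 = 39.4968

GM = 39.4968


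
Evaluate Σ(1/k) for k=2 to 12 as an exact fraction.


Σₖ₌2^12 1/k = 1/2 + 1/3 + 1/4 + ... + 1/12
= 58301/27720
≈ 2.1032

Sum = 58301/27720 ≈ 2.1032


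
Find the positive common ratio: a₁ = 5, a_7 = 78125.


r^(n-1) = aₙ/a₁
r^6 = 78125/5 = 15625
r = 15625^(1/6)
= ±5; taking r > 0 gives r = 5

r = 5


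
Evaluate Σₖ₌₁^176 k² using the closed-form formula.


n = 176
n(n+1)(2n+1)/6 = 176×177×353/6
= 10996656/6 = 1832776

Σk² = 1832776


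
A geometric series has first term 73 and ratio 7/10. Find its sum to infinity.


S∞ = a₁/(1-r) = 73/(1 - 7/10)
= 73/(3/10)
= 730/3

S∞ = 730/3


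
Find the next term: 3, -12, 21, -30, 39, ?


Pattern: alternating sign, magnitude arithmetic (d=9)
Terms: 3, -12, 21, -30, 39
Next term = -48

Next term = -48


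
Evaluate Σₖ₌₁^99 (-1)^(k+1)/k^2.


S = 1 - 1/4 + 1/9 - 1/16 + 1/25 - 1/36 + 1/49 - 1/64 ± ...
= 0.8225
(Full series converges to +π²/12 ≈ +0.8225)

S_99 = 0.8225


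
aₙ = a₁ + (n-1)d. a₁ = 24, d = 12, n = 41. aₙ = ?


aₙ = a₁ + (n-1)d
= 24 + (41-1)×12
= 24 + 480
= 504

a_41 = 504


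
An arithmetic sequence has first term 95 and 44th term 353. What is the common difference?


d = (aₙ - a₁)/(n-1)
= (353 - 95)/(44-1)
= 258/43 = 6

d = 6


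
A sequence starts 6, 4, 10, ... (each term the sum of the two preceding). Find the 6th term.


Computing iteratively: 6, 4, 10, 14, 24, 38
a_6 = 38

a_6 = 38


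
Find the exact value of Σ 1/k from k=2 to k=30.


Σₖ₌2^30 1/k = 1/2 + 1/3 + 1/4 + ... + 1/30
= 6975593267347/2329089562800
≈ 2.995

Sum = 6975593267347/2329089562800 ≈ 2.995


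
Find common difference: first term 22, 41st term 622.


d = (aₙ - a₁)/(n-1)
= (622 - 22)/(41-1)
= 600/40 = 15

d = 15


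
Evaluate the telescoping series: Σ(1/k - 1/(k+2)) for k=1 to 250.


Telescoping with gap 2: two head and two tail terms survive.
= (1 + 1/2) - (1/251 + 1/252)
= 3/2 - 1/251 - 1/252 = 94375/63252

Sum = 94375/63252


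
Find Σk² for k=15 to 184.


Σₖ₌15^184 k² = Σₖ₌₁^184 k² − Σₖ₌₁^14 k²
= 184·185·369/6 − 14·15·29/6
= 2093460 − 1015 = 2092445

Σk² = 2092445


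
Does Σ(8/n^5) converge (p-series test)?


p-series test: Σ c/n^p converges if p > 1, diverges if p ≤ 1 (constant c > 0 doesn't affect convergence).
p = 5
5 > 1 → CONVERGES

Converges (p = 5 > 1)


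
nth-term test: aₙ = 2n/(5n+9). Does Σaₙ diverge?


lim(n→∞) 2n/(5n+9) = 2/5 = 2/5  (divide numerator and denominator by n)
lim aₙ = 2/5 ≠ 0 → series DIVERGES

Diverges (lim aₙ = 2/5 ≠ 0)


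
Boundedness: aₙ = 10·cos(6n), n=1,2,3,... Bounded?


For all n, -1 ≤ cos(6n) ≤ 1, so -10 ≤ 10·cos(6n) ≤ 10
Lower bound: -10, Upper bound: 10
The sequence IS bounded

Bounded (-10 ≤ aₙ ≤ 10)


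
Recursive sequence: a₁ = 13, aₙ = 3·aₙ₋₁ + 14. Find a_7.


Computing step by step:
a_1 = 13
a_2 = 53
a_3 = 173
a_4 = 533
a_5 = 1613
a_6 = 4853
a_7 = 14573


a_7 = 14573


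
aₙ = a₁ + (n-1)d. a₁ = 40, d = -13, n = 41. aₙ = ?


aₙ = a₁ + (n-1)d
= 40 + (41-1)×-13
= 40 - 520
= -480

a_41 = -480


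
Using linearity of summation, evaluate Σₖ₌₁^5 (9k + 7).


Σ(9k+7) = 9·Σk + 7·n
= 9·15 + 7·5
= 135 + 35 = 170

Σ = 170


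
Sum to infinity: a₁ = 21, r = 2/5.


S∞ = a₁/(1-r) = 21/(1 - 2/5)
= 21/(3/5)
= 35

S∞ = 35


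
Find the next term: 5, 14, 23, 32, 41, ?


Pattern: arithmetic (d=9)
Terms: 5, 14, 23, 32, 41
Next term = 50

Next term = 50


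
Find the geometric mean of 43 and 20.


GM = √(43×20) = √860 = 29.3258

GM = 29.3258


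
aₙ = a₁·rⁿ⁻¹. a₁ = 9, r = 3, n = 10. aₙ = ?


aₙ = a₁·r^(n-1)
= 9×3^9
= 9×19683
= 177147

a_10 = 177147


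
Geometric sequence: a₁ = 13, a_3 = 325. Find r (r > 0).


r^(n-1) = aₙ/a₁
r^2 = 325/13 = 25
r = 25^(1/2)
= ±5; taking r > 0 gives r = 5

r = 5


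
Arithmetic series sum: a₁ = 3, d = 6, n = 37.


aₙ = 3 + (37-1)×6 = 219
Sₙ = n(a₁+aₙ)/2 = 37×(3+219)/2
= 37×222/2 = 4107

S_37 = 4107


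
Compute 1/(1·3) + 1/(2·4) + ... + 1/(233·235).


1/(k(k+2)) = (1/2)·(1/k - 1/(k+2)) (partial fractions)
Telescoping: Σ = (1/2)·(1 + 1/2 - 1/234 - 1/235) = 20504/27495

Sum = 20504/27495


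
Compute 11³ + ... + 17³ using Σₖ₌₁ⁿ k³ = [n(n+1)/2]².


Σₖ₌11^17 k³ = [17·18/2]² − [10·11/2]²
= 23409 − 3025 = 20384

Σk³ = 20384


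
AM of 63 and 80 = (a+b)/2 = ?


AM = (63 + 80)/2 = 143/2 = 71.5

AM = 71.5


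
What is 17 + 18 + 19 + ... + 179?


Σₖ₌17^179 k = Σₖ₌₁^179 k − Σₖ₌₁^16 k
= 179·180/2 − 16·17/2
= 16110 − 136 = 15974

Σk = 15974


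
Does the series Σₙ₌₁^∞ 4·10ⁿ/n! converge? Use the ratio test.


aₙ = 4·10^n/n!
a_{n+1}/aₙ = 10^(n+1)/(n+1)! × n!/10^n  (constant 4 cancels)
= 10/(n+1)
L = lim(n→∞) 10/(n+1) = 0
L < 1 → series CONVERGES

Converges (ratio test: L = 0 < 1)


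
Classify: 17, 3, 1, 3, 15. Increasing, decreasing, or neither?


Differences: -14, -2, 2, 12
Difference at position 3 is +2 (> 0) but position 1 is -14 (< 0) — sequence both rises and falls
→ NOT monotonic

Not monotonic


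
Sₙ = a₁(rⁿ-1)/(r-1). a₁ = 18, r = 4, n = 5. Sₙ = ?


Sₙ = 18×(4^5 - 1)/(4 - 1)
= 18×(1024 - 1)/3
= 18×1023/3
= 6138

S_5 = 6138


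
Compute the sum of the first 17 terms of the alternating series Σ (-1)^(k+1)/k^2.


S = 1 - 1/4 + 1/9 - 1/16 + 1/25 - 1/36 + 1/49 - 1/64 ± ...
= 0.8241
(Full series converges to +π²/12 ≈ +0.8225)

S_17 = 0.8241


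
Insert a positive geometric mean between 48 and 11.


GM = √(48×11) = √528 = 22.9783

GM = 22.9783


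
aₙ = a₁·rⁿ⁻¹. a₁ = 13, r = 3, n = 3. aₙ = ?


aₙ = a₁·r^(n-1)
= 13×3^2
= 13×9
= 117

a_3 = 117


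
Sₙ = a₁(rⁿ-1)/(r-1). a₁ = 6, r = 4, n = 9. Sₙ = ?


Sₙ = 6×(4^9 - 1)/(4 - 1)
= 6×(262144 - 1)/3
= 6×262143/3
= 524286

S_9 = 524286


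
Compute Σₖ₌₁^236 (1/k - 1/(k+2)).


Telescoping with gap 2: two head and two tail terms survive.
= (1 + 1/2) - (1/237 + 1/238)
= 3/2 - 1/237 - 1/238 = 42067/28203

Sum = 42067/28203


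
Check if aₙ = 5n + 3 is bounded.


aₙ = 5n + 3 → as n→∞, aₙ→∞
No finite upper bound exists
The sequence is UNBOUNDED

Unbounded (aₙ → ∞ as n → ∞)


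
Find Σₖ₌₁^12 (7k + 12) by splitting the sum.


Σ(7k+12) = 7·Σk + 12·n
= 7·78 + 12·12
= 546 + 144 = 690

Σ = 690


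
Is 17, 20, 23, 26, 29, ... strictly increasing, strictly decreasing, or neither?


Differences: 3, 3, 3, 3
All differences > 0 → strictly INCREASING

Monotonically increasing


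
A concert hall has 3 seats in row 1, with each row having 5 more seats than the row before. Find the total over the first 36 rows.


aₙ = 3 + (36-1)×5 = 178
Sₙ = n(a₁+aₙ)/2 = 36×(3+178)/2
= 36×181/2 = 3258

S_36 = 3258


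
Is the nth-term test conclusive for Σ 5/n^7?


lim(n→∞) 5/n^7 = 0
lim aₙ = 0 → nth-term test is INCONCLUSIVE
(Need other tests; this is actually a convergent p-series with p=7 > 1)

Inconclusive (lim aₙ = 0; need another test)


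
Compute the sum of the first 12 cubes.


n(n+1)/2 = 12×13/2 = 78
Σk³ = 78² = 6084

Σk³ = 6084


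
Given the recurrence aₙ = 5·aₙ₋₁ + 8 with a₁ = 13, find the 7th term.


Computing step by step:
a_1 = 13
a_2 = 73
a_3 = 373
a_4 = 1873
a_5 = 9373
a_6 = 46873
a_7 = 234373


a_7 = 234373


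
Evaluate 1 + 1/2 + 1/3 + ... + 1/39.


H_39 = 1/1 + 1/2 + 1/3 + ... + 1/39
= 2066035355155033/485721041551200
≈ 4.2535

H_39 = 2066035355155033/485721041551200 ≈ 4.2535


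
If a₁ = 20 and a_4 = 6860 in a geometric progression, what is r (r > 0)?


r^(n-1) = aₙ/a₁
r^3 = 6860/20 = 343
r = 343^(1/3)
= 7

r = 7


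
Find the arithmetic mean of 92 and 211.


AM = (92 + 211)/2 = 303/2 = 151.5

AM = 151.5


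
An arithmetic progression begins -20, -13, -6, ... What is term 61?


aₙ = a₁ + (n-1)d
= -20 + (61-1)×7
= -20 + 420
= 400

a_61 = 400


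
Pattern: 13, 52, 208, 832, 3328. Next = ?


Pattern: geometric (r=4)
Terms: 13, 52, 208, 832, 3328
Next term = 13312

Next term = 13312


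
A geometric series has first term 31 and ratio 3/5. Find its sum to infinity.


S∞ = a₁/(1-r) = 31/(1 - 3/5)
= 31/(2/5)
= 155/2

S∞ = 155/2


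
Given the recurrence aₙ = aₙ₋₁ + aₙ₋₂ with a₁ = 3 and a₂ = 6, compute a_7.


Computing iteratively: 3, 6, 9, 15, 24, 39, 63
a_7 = 63

a_7 = 63


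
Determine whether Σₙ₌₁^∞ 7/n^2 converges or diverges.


p-series test: Σ c/n^p converges if p > 1, diverges if p ≤ 1 (constant c > 0 doesn't affect convergence).
p = 2
2 > 1 → CONVERGES

Converges (p = 2 > 1)


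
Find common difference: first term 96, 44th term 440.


d = (aₙ - a₁)/(n-1)
= (440 - 96)/(44-1)
= 344/43 = 8

d = 8


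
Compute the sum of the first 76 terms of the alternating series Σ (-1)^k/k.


S = -1 + 1/2 - 1/3 + 1/4 - 1/5 + 1/6 - 1/7 + 1/8 ± ...
= -0.6866
(Full series converges to -ln(2) ≈ -0.6931)

S_76 = -0.6866


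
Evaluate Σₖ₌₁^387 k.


n(n+1)/2 = 387×388/2 = 150156/2 = 75078

Σk = 75078


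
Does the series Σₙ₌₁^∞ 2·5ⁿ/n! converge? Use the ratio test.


aₙ = 2·5^n/n!
a_{n+1}/aₙ = 5^(n+1)/(n+1)! × n!/5^n  (constant 2 cancels)
= 5/(n+1)
L = lim(n→∞) 5/(n+1) = 0
L < 1 → series CONVERGES

Converges (ratio test: L = 0 < 1)


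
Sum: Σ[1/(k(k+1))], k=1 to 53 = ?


1/(k(k+1)) = 1/k - 1/(k+1) (partial fractions)
Telescoping: Σ = 1 - 1/54 = 53/54

Sum = 53/54


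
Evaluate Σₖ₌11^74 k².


Σₖ₌11^74 k² = Σₖ₌₁^74 k² − Σₖ₌₁^10 k²
= 74·75·149/6 − 10·11·21/6
= 137825 − 385 = 137440

Σk² = 137440


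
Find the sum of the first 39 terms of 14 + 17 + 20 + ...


aₙ = 14 + (39-1)×3 = 128
Sₙ = n(a₁+aₙ)/2 = 39×(14+128)/2
= 39×142/2 = 2769

S_39 = 2769


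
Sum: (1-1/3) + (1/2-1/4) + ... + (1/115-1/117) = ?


Telescoping with gap 2: two head and two tail terms survive.
= (1 + 1/2) - (1/116 + 1/117)
= 3/2 - 1/116 - 1/117 = 20125/13572

Sum = 20125/13572


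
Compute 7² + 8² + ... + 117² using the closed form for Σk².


Σₖ₌7^117 k² = Σₖ₌₁^117 k² − Σₖ₌₁^6 k²
= 117·118·235/6 − 6·7·13/6
= 540735 − 91 = 540644

Σk² = 540644


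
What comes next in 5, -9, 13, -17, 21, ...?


Pattern: alternating sign, magnitude arithmetic (d=4)
Terms: 5, -9, 13, -17, 21
Next term = -25

Next term = -25


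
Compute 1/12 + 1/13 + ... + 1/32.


Σₖ₌12^32 1/k = 1/12 + 1/13 + 1/14 + ... + 1/32
= 149980107719459/144403552893600
≈ 1.0386

Sum = 149980107719459/144403552893600 ≈ 1.0386


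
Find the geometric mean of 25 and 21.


GM = √(25×21) = √525 = 22.9129

GM = 22.9129


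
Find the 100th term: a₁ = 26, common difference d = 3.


aₙ = a₁ + (n-1)d
= 26 + (100-1)×3
= 26 + 297
= 323

a_100 = 323


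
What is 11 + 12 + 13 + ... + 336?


Σₖ₌11^336 k = Σₖ₌₁^336 k − Σₖ₌₁^10 k
= 336·337/2 − 10·11/2
= 56616 − 55 = 56561

Σk = 56561


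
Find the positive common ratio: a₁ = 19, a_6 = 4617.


r^(n-1) = aₙ/a₁
r^5 = 4617/19 = 243
r = 243^(1/5)
= 3

r = 3


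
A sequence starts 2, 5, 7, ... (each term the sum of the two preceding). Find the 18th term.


Computing iteratively: 2, 5, 7, 12, 19, 31, 50, 81, 131, 212, 343, 555, ...
a_18 = 9959

a_18 = 9959


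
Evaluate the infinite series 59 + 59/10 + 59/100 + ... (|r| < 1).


S∞ = a₁/(1-r) = 59/(1 - 1/10)
= 59/(9/10)
= 590/9

S∞ = 590/9


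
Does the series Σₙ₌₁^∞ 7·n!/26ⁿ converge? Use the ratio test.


aₙ = 7·n!/26^n
a_{n+1}/aₙ = (n+1)!/26^(n+1) × 26^n/n!  (constant 7 cancels)
= (n+1)/26
L = lim(n→∞) (n+1)/26 = ∞
L > 1 → series DIVERGES

Diverges (ratio test: L = ∞ > 1)


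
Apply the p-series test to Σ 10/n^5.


p-series test: Σ c/n^p converges if p > 1, diverges if p ≤ 1 (constant c > 0 doesn't affect convergence).
p = 5
5 > 1 → CONVERGES

Converges (p = 5 > 1)


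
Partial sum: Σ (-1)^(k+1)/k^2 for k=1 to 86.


S = 1 - 1/4 + 1/9 - 1/16 + 1/25 - 1/36 + 1/49 - 1/64 ± ...
= 0.8224
(Full series converges to +π²/12 ≈ +0.8225)

S_86 = 0.8224


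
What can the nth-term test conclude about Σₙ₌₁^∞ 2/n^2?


lim(n→∞) 2/n^2 = 0
lim aₙ = 0 → nth-term test is INCONCLUSIVE
(Need other tests; this is actually a convergent p-series with p=2 > 1)

Inconclusive (lim aₙ = 0; need another test)


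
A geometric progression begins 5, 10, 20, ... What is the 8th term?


aₙ = a₁·r^(n-1)
= 5×2^7
= 5×128
= 640

a_8 = 640


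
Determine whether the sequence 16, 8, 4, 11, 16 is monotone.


Differences: -8, -4, 7, 5
Difference at position 3 is +7 (> 0) but position 1 is -8 (< 0) — sequence both rises and falls
→ NOT monotonic

Not monotonic


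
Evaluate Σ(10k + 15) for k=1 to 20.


Σ(10k+15) = 10·Σk + 15·n
= 10·210 + 15·20
= 2100 + 300 = 2400

Σ = 2400


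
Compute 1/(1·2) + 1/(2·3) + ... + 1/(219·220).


1/(k(k+1)) = 1/k - 1/(k+1) (partial fractions)
Telescoping: Σ = 1 - 1/220 = 219/220

Sum = 219/220


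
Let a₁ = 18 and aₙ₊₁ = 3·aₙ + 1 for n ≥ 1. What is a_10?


Computing step by step:
a_1 = 18
a_2 = 55
a_3 = 166
a_4 = 499
a_5 = 1498
a_6 = 4495
a_7 = 13486
a_8 = 40459
a_9 = 121378
a_10 = 364135


a_10 = 364135


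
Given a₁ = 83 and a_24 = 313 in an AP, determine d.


d = (aₙ - a₁)/(n-1)
= (313 - 83)/(24-1)
= 230/23 = 10

d = 10


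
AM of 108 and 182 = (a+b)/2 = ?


AM = (108 + 182)/2 = 290/2 = 145

AM = 145


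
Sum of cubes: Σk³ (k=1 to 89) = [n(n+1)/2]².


n(n+1)/2 = 89×90/2 = 4005
Σk³ = 4005² = 16040025

Σk³ = 16040025


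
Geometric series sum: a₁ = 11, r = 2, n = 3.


Sₙ = 11×(2^3 - 1)/(2 - 1)
= 11×(8 - 1)/1
= 11×7/1
= 77

S_3 = 77


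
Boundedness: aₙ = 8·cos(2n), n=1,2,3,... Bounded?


For all n, -1 ≤ cos(2n) ≤ 1, so -8 ≤ 8·cos(2n) ≤ 8
Lower bound: -8, Upper bound: 8
The sequence IS bounded

Bounded (-8 ≤ aₙ ≤ 8)


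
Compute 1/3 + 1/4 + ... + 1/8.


Σₖ₌3^8 1/k = 1/3 + 1/4 + 1/5 + 1/6 + 1/7 + 1/8
= 341/280
≈ 1.2179

Sum = 341/280 ≈ 1.2179


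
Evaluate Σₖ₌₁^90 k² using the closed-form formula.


n = 90
n(n+1)(2n+1)/6 = 90×91×181/6
= 1482390/6 = 247065

Σk² = 247065


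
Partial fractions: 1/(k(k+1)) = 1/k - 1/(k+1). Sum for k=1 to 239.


1/(k(k+1)) = 1/k - 1/(k+1) (partial fractions)
Telescoping: Σ = 1 - 1/240 = 239/240

Sum = 239/240


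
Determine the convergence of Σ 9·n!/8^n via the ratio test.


aₙ = 9·n!/8^n
a_{n+1}/aₙ = (n+1)!/8^(n+1) × 8^n/n!  (constant 9 cancels)
= (n+1)/8
L = lim(n→∞) (n+1)/8 = ∞
L > 1 → series DIVERGES

Diverges (ratio test: L = ∞ > 1)


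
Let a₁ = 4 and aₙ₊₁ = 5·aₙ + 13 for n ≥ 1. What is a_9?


Computing step by step:
a_1 = 4
a_2 = 33
a_3 = 178
a_4 = 903
a_5 = 4528
a_6 = 22653
a_7 = 113278
a_8 = 566403
a_9 = 2832028


a_9 = 2832028


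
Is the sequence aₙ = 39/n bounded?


a₁ = 39, a₂ = 39/2, a₃ = 39/3, ...
0 < aₙ ≤ 39 for all n ≥ 1
Lower bound: 0, Upper bound: 39
The sequence IS bounded

Bounded (0 < aₙ ≤ 39)


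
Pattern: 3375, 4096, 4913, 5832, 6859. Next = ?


Pattern: perfect cubes: n³
Terms: 3375, 4096, 4913, 5832, 6859
Next term = 8000

Next term = 8000


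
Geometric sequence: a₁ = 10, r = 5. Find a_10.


aₙ = a₁·r^(n-1)
= 10×5^9
= 10×1953125
= 19531250

a_10 = 19531250


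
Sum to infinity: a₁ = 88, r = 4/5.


S∞ = a₁/(1-r) = 88/(1 - 4/5)
= 88/(1/5)
= 440

S∞ = 440


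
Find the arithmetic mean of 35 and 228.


AM = (35 + 228)/2 = 263/2 = 131.5

AM = 131.5


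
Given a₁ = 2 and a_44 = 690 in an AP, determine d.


d = (aₙ - a₁)/(n-1)
= (690 - 2)/(44-1)
= 688/43 = 16

d = 16


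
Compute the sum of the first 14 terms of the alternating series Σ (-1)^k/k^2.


S = -1 + 1/4 - 1/9 + 1/16 - 1/25 + 1/36 - 1/49 + 1/64 ± ...
= -0.8201
(Full series converges to -π²/12 ≈ -0.8225)

S_14 = -0.8201


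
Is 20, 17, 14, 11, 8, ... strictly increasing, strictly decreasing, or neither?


Differences: -3, -3, -3, -3
All differences < 0 → strictly DECREASING

Monotonically decreasing


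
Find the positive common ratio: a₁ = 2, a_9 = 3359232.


r^(n-1) = aₙ/a₁
r^8 = 3359232/2 = 1679616
r = 1679616^(1/8)
= ±6; taking r > 0 gives r = 6

r = 6


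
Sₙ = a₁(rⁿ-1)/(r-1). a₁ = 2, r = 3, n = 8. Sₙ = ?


Sₙ = 2×(3^8 - 1)/(3 - 1)
= 2×(6561 - 1)/2
= 2×6560/2
= 6560

S_8 = 6560


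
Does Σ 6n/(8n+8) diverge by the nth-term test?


lim(n→∞) 6n/(8n+8) = 6/8 = 3/4  (divide numerator and denominator by n)
lim aₙ = 3/4 ≠ 0 → series DIVERGES

Diverges (lim aₙ = 3/4 ≠ 0)


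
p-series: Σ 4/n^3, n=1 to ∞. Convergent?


p-series test: Σ c/n^p converges if p > 1, diverges if p ≤ 1 (constant c > 0 doesn't affect convergence).
p = 3
3 > 1 → CONVERGES

Converges (p = 3 > 1)


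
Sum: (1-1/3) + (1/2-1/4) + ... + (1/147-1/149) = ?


Telescoping with gap 2: two head and two tail terms survive.
= (1 + 1/2) - (1/148 + 1/149)
= 3/2 - 1/148 - 1/149 = 32781/22052

Sum = 32781/22052


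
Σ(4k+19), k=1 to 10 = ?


Σ(4k+19) = 4·Σk + 19·n
= 4·55 + 19·10
= 220 + 190 = 410

Σ = 410


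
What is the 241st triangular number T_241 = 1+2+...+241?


n(n+1)/2 = 241×242/2 = 58322/2 = 29161

Σk = 29161


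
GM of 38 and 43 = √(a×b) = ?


GM = √(38×43) = √1634 = 40.4228

GM = 40.4228


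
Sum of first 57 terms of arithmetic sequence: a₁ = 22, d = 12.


aₙ = 22 + (57-1)×12 = 694
Sₙ = n(a₁+aₙ)/2 = 57×(22+694)/2
= 57×716/2 = 20406

S_57 = 20406


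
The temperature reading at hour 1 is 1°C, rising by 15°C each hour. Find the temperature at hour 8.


aₙ = a₁ + (n-1)d
= 1 + (8-1)×15
= 1 + 105
= 106

a_8 = 106


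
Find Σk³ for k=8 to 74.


Σₖ₌8^74 k³ = [74·75/2]² − [7·8/2]²
= 7700625 − 784 = 7699841

Σk³ = 7699841


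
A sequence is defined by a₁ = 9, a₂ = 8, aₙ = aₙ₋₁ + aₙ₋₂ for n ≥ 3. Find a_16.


Computing iteratively: 9, 8, 17, 25, 42, 67, 109, 176, 285, 461, 746, 1207, ...
a_16 = 8273

a_16 = 8273


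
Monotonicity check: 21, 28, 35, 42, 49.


Differences: 7, 7, 7, 7
All differences > 0 → strictly INCREASING

Monotonically increasing


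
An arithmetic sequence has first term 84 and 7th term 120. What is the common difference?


d = (aₙ - a₁)/(n-1)
= (120 - 84)/(7-1)
= 36/6 = 6

d = 6


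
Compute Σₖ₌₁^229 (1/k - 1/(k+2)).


Telescoping with gap 2: two head and two tail terms survive.
= (1 + 1/2) - (1/230 + 1/231)
= 3/2 - 1/230 - 1/231 = 39617/26565

Sum = 39617/26565


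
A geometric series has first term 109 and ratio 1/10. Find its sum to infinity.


S∞ = a₁/(1-r) = 109/(1 - 1/10)
= 109/(9/10)
= 1090/9

S∞ = 1090/9


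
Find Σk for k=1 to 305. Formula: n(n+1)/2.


n(n+1)/2 = 305×306/2 = 93330/2 = 46665

Σk = 46665


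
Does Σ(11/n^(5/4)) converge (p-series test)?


p-series test: Σ c/n^p converges if p > 1, diverges if p ≤ 1 (constant c > 0 doesn't affect convergence).
p = 5/4
5/4 > 1 → CONVERGES

Converges (p = 5/4 > 1)


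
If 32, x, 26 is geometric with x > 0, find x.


GM = √(32×26) = √832 = 28.8444

GM = 28.8444


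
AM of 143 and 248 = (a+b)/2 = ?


AM = (143 + 248)/2 = 391/2 = 195.5

AM = 195.5


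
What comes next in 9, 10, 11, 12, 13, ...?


Pattern: arithmetic (d=1)
Terms: 9, 10, 11, 12, 13
Next term = 14

Next term = 14


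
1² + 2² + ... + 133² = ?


n = 133
n(n+1)(2n+1)/6 = 133×134×267/6
= 4758474/6 = 793079

Σk² = 793079


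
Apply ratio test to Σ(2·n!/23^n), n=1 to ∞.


aₙ = 2·n!/23^n
a_{n+1}/aₙ = (n+1)!/23^(n+1) × 23^n/n!  (constant 2 cancels)
= (n+1)/23
L = lim(n→∞) (n+1)/23 = ∞
L > 1 → series DIVERGES

Diverges (ratio test: L = ∞ > 1)


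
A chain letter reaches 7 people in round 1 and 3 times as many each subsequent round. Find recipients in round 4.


aₙ = a₁·r^(n-1)
= 7×3^3
= 7×27
= 189

a_4 = 189


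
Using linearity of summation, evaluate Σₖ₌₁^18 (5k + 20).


Σ(5k+20) = 5·Σk + 20·n
= 5·171 + 20·18
= 855 + 360 = 1215

Σ = 1215


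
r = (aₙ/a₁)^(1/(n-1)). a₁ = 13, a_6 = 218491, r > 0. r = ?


r^(n-1) = aₙ/a₁
r^5 = 218491/13 = 16807
r = 16807^(1/5)
= 7

r = 7


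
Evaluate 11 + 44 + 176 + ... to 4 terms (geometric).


Sₙ = 11×(4^4 - 1)/(4 - 1)
= 11×(256 - 1)/3
= 11×255/3
= 935

S_4 = 935


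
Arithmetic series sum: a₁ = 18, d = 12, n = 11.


aₙ = 18 + (11-1)×12 = 138
Sₙ = n(a₁+aₙ)/2 = 11×(18+138)/2
= 11×156/2 = 858

S_11 = 858


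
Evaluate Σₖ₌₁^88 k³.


n(n+1)/2 = 88×89/2 = 3916
Σk³ = 3916² = 15335056

Σk³ = 15335056


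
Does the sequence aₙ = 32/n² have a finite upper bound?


a₁ = 32, a₂ = 32/4, a₃ = 32/9, ...
0 < aₙ ≤ 32 for all n ≥ 1
The sequence IS bounded

Bounded (0 < aₙ ≤ 32)


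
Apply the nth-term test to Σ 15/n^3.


lim(n→∞) 15/n^3 = 0
lim aₙ = 0 → nth-term test is INCONCLUSIVE
(Need other tests; this is actually a convergent p-series with p=3 > 1)

Inconclusive (lim aₙ = 0; need another test)


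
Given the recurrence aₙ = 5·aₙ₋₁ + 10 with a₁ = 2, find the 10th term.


Computing step by step:
a_1 = 2
a_2 = 20
a_3 = 110
a_4 = 560
a_5 = 2810
a_6 = 14060
a_7 = 70310
a_8 = 351560
a_9 = 1757810
a_10 = 8789060


a_10 = 8789060


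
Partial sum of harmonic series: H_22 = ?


H_22 = 1/1 + 1/2 + 1/3 + ... + 1/22
= 19093197/5173168
≈ 3.6908

H_22 = 19093197/5173168 ≈ 3.6908


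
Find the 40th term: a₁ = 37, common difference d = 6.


aₙ = a₁ + (n-1)d
= 37 + (40-1)×6
= 37 + 234
= 271

a_40 = 271


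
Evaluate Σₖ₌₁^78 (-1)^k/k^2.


S = -1 + 1/4 - 1/9 + 1/16 - 1/25 + 1/36 - 1/49 + 1/64 ± ...
= -0.8224
(Full series converges to -π²/12 ≈ -0.8225)

S_78 = -0.8224


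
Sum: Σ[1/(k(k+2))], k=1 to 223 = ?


1/(k(k+2)) = (1/2)·(1/k - 1/(k+2)) (partial fractions)
Telescoping: Σ = (1/2)·(1 + 1/2 - 1/224 - 1/225) = 75151/100800

Sum = 75151/100800
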